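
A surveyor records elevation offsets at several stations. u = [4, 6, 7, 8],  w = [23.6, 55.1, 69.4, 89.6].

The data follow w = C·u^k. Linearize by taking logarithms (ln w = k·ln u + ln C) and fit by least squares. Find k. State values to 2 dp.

Taking logs, ln w = k·ln u + ln C, so regress ln w on ln u.
XᵀX = [[13.2429, 7.2034]; [7.2034, 4]], rhs = [29.1641, 15.9056]ᵀ  (here Σln u = 7.2034, Σ(ln u)² = 13.2429, Σln w = 15.9056, Σln u·ln w = 29.1641).
Slope k = (n·Σln u·ln w − Σln u·Σln w)/(n·Σ(ln u)² − (Σln u)²) = (4·29.1641 − 7.2034·15.9056)/1.0824 = 1.92327; ln C = (Σln w − k·Σln u)/n = 0.51289.

k = 1.92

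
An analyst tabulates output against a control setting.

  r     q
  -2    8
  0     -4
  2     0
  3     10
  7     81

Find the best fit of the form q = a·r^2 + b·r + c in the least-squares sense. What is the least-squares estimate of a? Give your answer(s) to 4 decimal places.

Forming AᵀA = [[2514, 370, 66]; [370, 66, 10]; [66, 10, 5]] and Aᵀq = [4091, 581, 95]ᵀ gives AᵀA·[a, b, c]ᵀ = Aᵀq.
Row-reducing yields a = 46805/23656, b = -41089/23656, c = -10773/2957.

a = 1.9786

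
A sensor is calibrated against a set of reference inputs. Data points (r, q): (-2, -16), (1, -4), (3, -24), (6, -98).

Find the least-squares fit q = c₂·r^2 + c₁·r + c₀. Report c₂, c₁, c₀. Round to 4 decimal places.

c₂ = -2.8667, c₁ = 1.2314, c₀ = -2.1294

The normal equations are: 1394·c₂ + 236·c₁ + 50·c₀ = -3812;  236·c₂ + 50·c₁ + 8·c₀ = -632;  50·c₂ + 8·c₁ + 4·c₀ = -142.
Inverting the 3×3 Gram matrix, [c₂, c₁, c₀]ᵀ = [-43/15, 314/255, -181/85]ᵀ.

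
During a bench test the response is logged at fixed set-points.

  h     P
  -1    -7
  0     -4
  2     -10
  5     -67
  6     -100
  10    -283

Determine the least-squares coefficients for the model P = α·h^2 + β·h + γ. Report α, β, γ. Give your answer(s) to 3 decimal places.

α = -3.002, β = 1.975, γ = -2.684

Forming AᵀA = [[11938, 1348, 166]; [1348, 166, 22]; [166, 22, 6]] and AᵀP = [-33622, -3778, -471]ᵀ gives AᵀA·[α, β, γ]ᵀ = AᵀP.
Inverting the 3×3 Gram matrix, [α, β, γ]ᵀ = [-120363/40094, 79167/40094, -107615/40094]ᵀ.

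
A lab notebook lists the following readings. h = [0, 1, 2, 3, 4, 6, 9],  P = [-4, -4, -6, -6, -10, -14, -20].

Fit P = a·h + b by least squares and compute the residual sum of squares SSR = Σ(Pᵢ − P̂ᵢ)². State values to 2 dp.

Normal-equation sums: Σh·h = 147, Σh = 25, Σ1 = 7.
For XᵀP: Σh·P = -338, ΣP = -64.
XᵀX·[a, b]ᵀ = XᵀP becomes [[147, 25]; [25, 7]]·[a, b]ᵀ = [-338, -64]ᵀ.
Eliminating b: 7·(row 1) − 25·(row 2) gives 404·a = 7·(-338) − 25·(-64) = -766, so a = -383/202.
Then b = ((-64) − 25·(-383/202))/7 = -479/202.
Residuals: -329/202, 27/101, 33/202, 208/101, -9/202, -51/202, -57/101; SSR = 745/101.

SSR = 7.38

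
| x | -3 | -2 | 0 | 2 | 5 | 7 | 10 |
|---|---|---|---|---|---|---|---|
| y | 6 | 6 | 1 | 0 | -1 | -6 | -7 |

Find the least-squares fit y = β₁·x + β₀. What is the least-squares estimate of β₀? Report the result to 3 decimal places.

β₀ = 2.666

Forming MᵀM = [[191, 19]; [19, 7]] and Mᵀy = [-147, -1]ᵀ gives MᵀM·[β₁, β₀]ᵀ = Mᵀy.
Δ = 191·7 − 19² = 976.
β₁ = ((-147)·7 − 19·(-1))/976 = -505/488; β₀ = (191·(-1) − 19·(-147))/976 = 1301/488.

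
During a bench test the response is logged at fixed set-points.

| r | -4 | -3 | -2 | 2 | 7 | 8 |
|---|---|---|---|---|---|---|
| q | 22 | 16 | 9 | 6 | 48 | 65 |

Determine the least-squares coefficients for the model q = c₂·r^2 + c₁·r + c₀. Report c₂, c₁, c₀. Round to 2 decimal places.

Sums needed: Σr^2·r^2 = 6866, Σr^2·r = 764, Σr^2 = 146, Σr·r = 146, Σr = 8, Σ1 = 6.
Right-hand side: Σr^2·q = 7068, Σr·q = 714, Σq = 166.
Row-reducing yields c₂ = 4621/4438, c₁ = -1642/2219, c₀ = 14719/4438.

c₂ = 1.04, c₁ = -0.74, c₀ = 3.32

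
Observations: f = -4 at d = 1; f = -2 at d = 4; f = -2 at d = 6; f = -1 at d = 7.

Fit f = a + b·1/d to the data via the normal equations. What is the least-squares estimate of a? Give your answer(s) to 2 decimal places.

a = -1.11

Setting ∂/∂a … = 0 gives: 4·a + (131/84)·b = -9;  (131/84)·a + (7837/7056)·b = -209/42.
(Σ1 = 4, Σ1/d = 131/84, Σ1/d·1/d = 7837/7056, Σf = -9, Σ1/d·f = -209/42.)
Determinant 4·(7837/7056) − (131/84)² = 4729/2352.
a = ((-9)·(7837/7056) − (131/84)·(-209/42))/(4729/2352) = -15775/14187; b = (4·(-209/42) − (131/84)·(-9))/(4729/2352) = -13804/4729.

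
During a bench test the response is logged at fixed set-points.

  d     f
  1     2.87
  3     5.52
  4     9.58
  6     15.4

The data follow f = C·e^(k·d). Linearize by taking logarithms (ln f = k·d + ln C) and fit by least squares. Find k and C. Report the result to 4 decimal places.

k = 0.3443, C = 2.0837

Taking logs, ln f = k·d + ln C, so regress ln f on d.
Σd = 14.0000, Σ(d)² = 62.0000, Σln f = 7.7567, Σd·ln f = 31.6244.
Equations: 62.0000·k + 14.0000·ln C = 31.6244;  14.0000·k + 4·ln C = 7.7567.
Δ = 62.0000·4 − (14.0000)² = 52.0000; k = (31.6244·4 − 14.0000·7.7567)/52.0000 = 0.34429, ln C = (62.0000·7.7567 − 14.0000·31.6244)/52.0000 = 0.73416, so C = exp(0.73416) = 2.08374.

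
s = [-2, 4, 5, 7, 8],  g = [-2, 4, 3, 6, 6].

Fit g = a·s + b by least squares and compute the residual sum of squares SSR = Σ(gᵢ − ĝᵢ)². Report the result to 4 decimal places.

SSR = 2.0229

With design matrix X, XᵀX = [[158, 22]; [22, 5]] and Xᵀg = [125, 17]ᵀ.
Determinant 158·5 − 22² = 306.
a = (125·5 − 22·17)/306 = 251/306; b = (158·17 − 22·125)/306 = -32/153.
Residuals: -23/153, 142/153, -91/102, 143/306, -6/17; SSR = 619/306.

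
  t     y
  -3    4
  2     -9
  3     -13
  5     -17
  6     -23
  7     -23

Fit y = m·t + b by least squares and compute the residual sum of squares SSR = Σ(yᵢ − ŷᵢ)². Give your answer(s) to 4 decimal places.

SSR = 6.9133

Entries of MᵀM: Σt·t = 132, Σt = 20, Σ1 = 6.
Moment sums: Σt·y = -453, Σy = -81.
Normal equations: [[132, 20]; [20, 6]]·[m, b]ᵀ = [-453, -81]ᵀ.
Eliminating b: 6·(row 1) − 20·(row 2) gives 392·m = 6·(-453) − 20·(-81) = -1098, so m = -549/196.
Then b = ((-81) − 20·(-549/196))/6 = -204/49.
Residuals: -47/196, 75/98, -85/196, 229/196, -199/98, 151/196; SSR = 1355/196.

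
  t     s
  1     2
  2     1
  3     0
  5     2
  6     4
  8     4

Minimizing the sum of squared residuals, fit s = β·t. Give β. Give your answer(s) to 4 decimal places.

Normal-equation sums: Σt·t = 139.
Right-hand side: Σt·s = 70.
So AᵀA·[β]ᵀ = Aᵀs: [[139]]·[β]ᵀ = [70]ᵀ.
Hence β = 70 / 139 ≈ 0.503597.

β = 0.5036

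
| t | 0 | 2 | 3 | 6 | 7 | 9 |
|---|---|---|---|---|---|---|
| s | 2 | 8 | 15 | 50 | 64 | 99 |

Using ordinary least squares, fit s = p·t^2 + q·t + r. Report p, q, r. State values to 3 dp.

p = 1.009, q = 1.855, r = 1.207

Entries of MᵀM: Σt^2·t^2 = 10355, Σt^2·t = 1323, Σt^2 = 179, Σt·t = 179, Σt = 27, Σ1 = 6.
For Mᵀs: Σt^2·s = 13122, Σt·s = 1700, Σs = 238.
Solving the 3×3 system (Gaussian elimination) gives p = 541/536, q = 114353/61640, r = 9298/7705.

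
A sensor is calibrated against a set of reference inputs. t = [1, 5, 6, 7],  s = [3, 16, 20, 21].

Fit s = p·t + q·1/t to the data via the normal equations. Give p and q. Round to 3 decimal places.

From the data, Σt·t = 111, Σt·1/t = 4, Σ1/t·1/t = 47989/44100.
And Σt·s = 350, Σ1/t·s = 188/15.
Eliminating q: (47989/44100)·(row 1) − 4·(row 2) gives (1540393/14700)·p = (47989/44100)·350 − 4·(188/15) = 208361/630, so p = 14585270/4621179.
Then q = ((188/15) − 4·(14585270/4621179))/(47989/44100) = -129360/1540393.

p = 3.156, q = -0.084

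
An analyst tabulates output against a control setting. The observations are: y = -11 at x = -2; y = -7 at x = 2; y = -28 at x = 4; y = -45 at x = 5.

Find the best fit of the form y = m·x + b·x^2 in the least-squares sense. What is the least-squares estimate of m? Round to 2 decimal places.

m = 1.17

AᵀA·[m, b]ᵀ = Aᵀy reads: 49·m + 189·b = -329;  189·m + 913·b = -1645.
(Σx·x = 49, Σx·x^2 = 189, Σx^2·x^2 = 913, Σx·y = -329, Σx^2·y = -1645.)
Δ = 49·913 − 189² = 9016.
m = ((-329)·913 − 189·(-1645))/9016 = 188/161; b = (49·(-1645) − 189·(-329))/9016 = -47/23.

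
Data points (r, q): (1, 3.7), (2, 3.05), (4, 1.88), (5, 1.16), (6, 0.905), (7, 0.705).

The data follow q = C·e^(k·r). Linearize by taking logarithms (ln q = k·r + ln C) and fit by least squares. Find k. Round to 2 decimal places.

Let Y = ln q. Fitting Y = k·r + ln C by least squares:
Σr = 25.0000, Σ(r)² = 131.0000, Σln q = 2.7538, Σr·ln q = 3.7600.
Equations: 131.0000·k + 25.0000·ln C = 3.7600;  25.0000·k + 6·ln C = 2.7538.
Slope k = (n·Σr·ln q − Σr·Σln q)/(n·Σ(r)² − (Σr)²) = (6·3.7600 − 25.0000·2.7538)/161.0000 = -0.28748; ln C = (Σln q − k·Σr)/n = 1.65681.

k = -0.29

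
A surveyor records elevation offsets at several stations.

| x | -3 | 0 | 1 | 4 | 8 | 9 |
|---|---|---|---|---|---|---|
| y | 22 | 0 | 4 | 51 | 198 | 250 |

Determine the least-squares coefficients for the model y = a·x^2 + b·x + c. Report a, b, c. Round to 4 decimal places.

AᵀA·[a, b, c]ᵀ = Aᵀy reads: 10995·a + 1279·b + 171·c = 33940;  1279·a + 171·b + 19·c = 3976;  171·a + 19·b + 6·c = 525.
(Σx^2·x^2 = 10995, Σx^2·x = 1279, Σx^2 = 171, Σx·x = 171, Σx = 19, Σ1 = 6, Σx^2·y = 33940, Σx·y = 3976, Σy = 525.)
Solving the 3×3 system (Gaussian elimination) gives a = 29785/10092, b = 20773/16820, c = -6614/12615.

a = 2.9513, b = 1.2350, c = -0.5243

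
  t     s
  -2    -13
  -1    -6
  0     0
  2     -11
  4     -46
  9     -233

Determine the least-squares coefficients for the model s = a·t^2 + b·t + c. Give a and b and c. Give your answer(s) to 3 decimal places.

a = -2.926, b = 0.538, c = -0.882

Sums needed: Σt^2·t^2 = 6850, Σt^2·t = 792, Σt^2 = 106, Σt·t = 106, Σt = 12, Σ1 = 6.
Moment sums: Σt^2·s = -19711, Σt·s = -2271, Σs = -309.
Normal equations: [[6850, 792, 106]; [792, 106, 12]; [106, 12, 6]]·[a, b, c]ᵀ = [-19711, -2271, -309]ᵀ.
Solving the 3×3 system (Gaussian elimination) gives a = -157443/53806, b = 28971/53806, c = -23729/26903.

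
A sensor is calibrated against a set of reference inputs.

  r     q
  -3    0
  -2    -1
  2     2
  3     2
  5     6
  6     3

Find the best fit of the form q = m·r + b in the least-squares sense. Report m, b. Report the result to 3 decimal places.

m = 0.569, b = 0.958

The normal system AᵀA·[m, b]ᵀ = Aᵀq is [[87, 11]; [11, 6]]·[m, b]ᵀ = [60, 12]ᵀ.
Eliminating b: 6·(row 1) − 11·(row 2) gives 401·m = 6·60 − 11·12 = 228, so m = 228/401.
Then b = (12 − 11·(228/401))/6 = 384/401.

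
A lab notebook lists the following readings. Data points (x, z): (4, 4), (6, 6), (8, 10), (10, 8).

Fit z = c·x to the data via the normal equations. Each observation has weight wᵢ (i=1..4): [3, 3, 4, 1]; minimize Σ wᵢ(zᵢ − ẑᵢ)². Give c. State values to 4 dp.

Compute the Gram sums: Σwᵢ·x·x = 512.
For MᵀWz: Σwᵢ·x·z = 556.
Hence c = 556 / 512 ≈ 1.08594.

c = 1.0859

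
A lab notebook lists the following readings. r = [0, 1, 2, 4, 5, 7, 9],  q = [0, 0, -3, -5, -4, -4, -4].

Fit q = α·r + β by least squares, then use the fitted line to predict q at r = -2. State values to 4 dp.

q̂ = -0.0446

Setting ∂/∂α … = 0 gives: 176·α + 28·β = -110;  28·α + 7·β = -20.
Eliminating β: 7·(row 1) − 28·(row 2) gives 448·α = 7·(-110) − 28·(-20) = -210, so α = -15/32.
Then β = ((-20) − 28·(-15/32))/7 = -55/56.
At r = -2: q̂ = (-15/32)·(-2) + (-55/56)·(1) = -5/112.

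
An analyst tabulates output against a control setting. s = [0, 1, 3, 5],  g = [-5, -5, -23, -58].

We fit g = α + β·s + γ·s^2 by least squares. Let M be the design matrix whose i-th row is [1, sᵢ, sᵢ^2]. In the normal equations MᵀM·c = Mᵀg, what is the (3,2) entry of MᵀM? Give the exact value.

Row 3 ↔ basis s^2, column 2 ↔ basis s, so (MᵀM)_{3,2} = Σᵢ (s^2)·(s) = (0)·(0) + (1)·(1) + (9)·(3) + (25)·(5) = 153.

153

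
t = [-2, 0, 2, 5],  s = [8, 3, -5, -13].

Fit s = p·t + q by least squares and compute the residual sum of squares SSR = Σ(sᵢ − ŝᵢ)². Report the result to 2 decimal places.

Sums needed: Σt·t = 33, Σt = 5, Σ1 = 4.
Moment sums: Σt·s = -91, Σs = -7.
So MᵀM·[p, q]ᵀ = Mᵀs: [[33, 5]; [5, 4]]·[p, q]ᵀ = [-91, -7]ᵀ.
Δ = 33·4 − 5² = 107.
p = ((-91)·4 − 5·(-7))/107 = -329/107; q = (33·(-7) − 5·(-91))/107 = 224/107.
Residuals: -26/107, 97/107, -101/107, 30/107; SSR = 198/107.

SSR = 1.85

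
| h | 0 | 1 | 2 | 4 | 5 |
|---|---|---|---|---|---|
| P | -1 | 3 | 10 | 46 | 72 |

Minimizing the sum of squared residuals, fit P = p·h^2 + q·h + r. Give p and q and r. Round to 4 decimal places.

The normal equations are: 898·p + 198·q + 46·r = 2579;  198·p + 46·q + 12·r = 567;  46·p + 12·q + 5·r = 130.
Row-reducing yields p = 453/154, q = -12/77, r = -53/77.

p = 2.9416, q = -0.1558, r = -0.6883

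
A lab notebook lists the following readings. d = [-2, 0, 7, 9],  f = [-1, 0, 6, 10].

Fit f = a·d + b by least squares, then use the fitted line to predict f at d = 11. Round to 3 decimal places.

Entries of AᵀA: Σd·d = 134, Σd = 14, Σ1 = 4.
For Aᵀf: Σd·f = 134, Σf = 15.
AᵀA·[a, b]ᵀ = Aᵀf becomes [[134, 14]; [14, 4]]·[a, b]ᵀ = [134, 15]ᵀ.
det = 134·4 − 14² = 340.
a = (134·4 − 14·15)/340 = 163/170; b = (134·15 − 14·134)/340 = 67/170.
At d = 11: f̂ = (163/170)·(11) + (67/170)·(1) = 186/17.

f̂ = 10.941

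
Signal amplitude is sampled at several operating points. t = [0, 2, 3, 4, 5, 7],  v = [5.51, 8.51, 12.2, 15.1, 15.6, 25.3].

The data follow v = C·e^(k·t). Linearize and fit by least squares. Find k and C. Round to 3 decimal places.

k = 0.215, C = 5.775

With ln vᵢ as the transformed response and tᵢ as the regressor:
Σt = 21.0000, Σ(t)² = 103.0000, Σln v = 15.0420, Σt·ln v = 58.9976.
Equations: 103.0000·k + 21.0000·ln C = 58.9976;  21.0000·k + 6·ln C = 15.0420.
Solving (det = 177.0000): k = 0.21527, ln C = 1.75355, so C = exp(1.75355) = 5.77508.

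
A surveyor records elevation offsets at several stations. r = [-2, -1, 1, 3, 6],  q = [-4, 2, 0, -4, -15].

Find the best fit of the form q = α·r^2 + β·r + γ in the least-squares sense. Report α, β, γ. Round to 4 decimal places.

Entries of AᵀA: Σr^2·r^2 = 1395, Σr^2·r = 235, Σr^2 = 51, Σr·r = 51, Σr = 7, Σ1 = 5.
For Aᵀq: Σr^2·q = -590, Σr·q = -96, Σq = -21.
Solving the 3×3 system (Gaussian elimination) gives α = -2867/5798, β = 1006/2899, γ = 2075/5798.

α = -0.4945, β = 0.3470, γ = 0.3579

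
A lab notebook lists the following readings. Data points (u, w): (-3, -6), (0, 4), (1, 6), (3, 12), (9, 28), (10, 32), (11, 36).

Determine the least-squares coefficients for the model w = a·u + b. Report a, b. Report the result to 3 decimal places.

a = 2.896, b = 3.176

Setting ∂/∂a … = 0 gives: 321·a + 31·b = 1028;  31·a + 7·b = 112.
(Σu·u = 321, Σu = 31, Σ1 = 7, Σu·w = 1028, Σw = 112.)
det = 321·7 − 31² = 1286.
a = (1028·7 − 31·112)/1286 = 1862/643; b = (321·112 − 31·1028)/1286 = 2042/643.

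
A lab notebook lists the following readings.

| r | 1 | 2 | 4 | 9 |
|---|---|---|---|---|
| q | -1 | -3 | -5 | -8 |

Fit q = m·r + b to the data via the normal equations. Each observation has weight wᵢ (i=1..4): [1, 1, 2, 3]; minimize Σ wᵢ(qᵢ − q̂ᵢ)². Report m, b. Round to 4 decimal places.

MᵀWM·[m, b]ᵀ = MᵀWq reads: 280·m + 38·b = -263;  38·m + 7·b = -38.
Δ = 280·7 − 38² = 516.
m = ((-263)·7 − 38·(-38))/516 = -397/516; b = (280·(-38) − 38·(-263))/516 = -323/258.

m = -0.7694, b = -1.2519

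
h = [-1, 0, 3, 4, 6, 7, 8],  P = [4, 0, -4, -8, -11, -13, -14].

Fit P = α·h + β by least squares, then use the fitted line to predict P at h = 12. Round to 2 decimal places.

P̂ = -22.61

Setting ∂/∂α … = 0 gives: 175·α + 27·β = -317;  27·α + 7·β = -46.
det = 175·7 − 27² = 496.
α = ((-317)·7 − 27·(-46))/496 = -977/496; β = (175·(-46) − 27·(-317))/496 = 509/496.
At h = 12: P̂ = (-977/496)·(12) + (509/496)·(1) = -11215/496.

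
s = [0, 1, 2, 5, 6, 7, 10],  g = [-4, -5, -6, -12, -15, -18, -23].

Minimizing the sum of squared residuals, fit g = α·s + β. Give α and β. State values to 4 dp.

α = -2.0000, β = -3.0000

Setting ∂/∂α … = 0 gives: 215·α + 31·β = -523;  31·α + 7·β = -83.
(Σs·s = 215, Σs = 31, Σ1 = 7, Σs·g = -523, Σg = -83.)
det = 215·7 − 31² = 544.
α = ((-523)·7 − 31·(-83))/544 = -2; β = (215·(-83) − 31·(-523))/544 = -3.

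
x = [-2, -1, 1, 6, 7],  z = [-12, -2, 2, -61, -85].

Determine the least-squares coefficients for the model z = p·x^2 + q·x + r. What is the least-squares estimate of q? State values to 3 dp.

The normal equations are: 3715·p + 551·q + 91·r = -6409;  551·p + 91·q + 11·r = -933;  91·p + 11·q + 5·r = -158.
(Σx^2·x^2 = 3715, Σx^2·x = 551, Σx^2 = 91, Σx·x = 91, Σx = 11, Σ1 = 5, Σx^2·z = -6409, Σx·z = -933, Σz = -158.)
Row-reducing yields p = -38341/18084, q = 42869/18084, r = 2670/1507.

q = 2.371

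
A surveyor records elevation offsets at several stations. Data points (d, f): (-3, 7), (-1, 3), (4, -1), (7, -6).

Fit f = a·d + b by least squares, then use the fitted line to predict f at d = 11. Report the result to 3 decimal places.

f̂ = -10.343

Entries of XᵀX: Σd·d = 75, Σd = 7, Σ1 = 4.
And Σd·f = -70, Σf = 3.
Normal equations: [[75, 7]; [7, 4]]·[a, b]ᵀ = [-70, 3]ᵀ.
Eliminating b: 4·(row 1) − 7·(row 2) gives 251·a = 4·(-70) − 7·3 = -301, so a = -301/251.
Then b = (3 − 7·(-301/251))/4 = 715/251.
At d = 11: f̂ = (-301/251)·(11) + (715/251)·(1) = -2596/251.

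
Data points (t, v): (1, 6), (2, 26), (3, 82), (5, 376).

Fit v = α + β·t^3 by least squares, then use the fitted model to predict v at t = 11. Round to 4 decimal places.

Setting ∂/∂α … = 0 gives: 4·α + 161·β = 490;  161·α + 16419·β = 49428.
(Σ1 = 4, Σt^3 = 161, Σt^3·t^3 = 16419, Σv = 490, Σt^3·v = 49428.)
Δ = 4·16419 − 161² = 39755.
α = (490·16419 − 161·49428)/39755 = 87402/39755; β = (4·49428 − 161·490)/39755 = 118822/39755.
At t = 11: v̂ = (87402/39755)·(1) + (118822/39755)·(1331) = 158239484/39755.

v̂ = 3980.3668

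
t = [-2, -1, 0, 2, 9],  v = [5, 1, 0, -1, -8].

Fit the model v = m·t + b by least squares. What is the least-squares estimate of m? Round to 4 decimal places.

From the data, Σt·t = 90, Σt = 8, Σ1 = 5.
And Σt·v = -85, Σv = -3.
So XᵀX·[m, b]ᵀ = Xᵀv: [[90, 8]; [8, 5]]·[m, b]ᵀ = [-85, -3]ᵀ.
Δ = 90·5 − 8² = 386.
m = ((-85)·5 − 8·(-3))/386 = -401/386; b = (90·(-3) − 8·(-85))/386 = 205/193.

m = -1.0389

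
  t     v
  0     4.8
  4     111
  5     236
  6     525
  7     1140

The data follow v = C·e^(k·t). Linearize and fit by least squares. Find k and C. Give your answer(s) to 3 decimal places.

k = 0.781, C = 4.811

Let Y = ln v. Fitting Y = k·t + ln C by least squares:
Over the data: Σt = 22.0000, Σ(t)² = 126.0000, Σln v = 25.0442, Σt·ln v = 133.0092.
Normal system: [[126.0000, 22.0000]; [22.0000, 5]]·[k, ln C]ᵀ = [133.0092, 25.0442]ᵀ.
Slope k = (n·Σt·ln v − Σt·Σln v)/(n·Σ(t)² − (Σt)²) = (5·133.0092 − 22.0000·25.0442)/146.0000 = 0.78133; ln C = (Σln v − k·Σt)/n = 1.57098, so C = exp(1.57098) = 4.81135.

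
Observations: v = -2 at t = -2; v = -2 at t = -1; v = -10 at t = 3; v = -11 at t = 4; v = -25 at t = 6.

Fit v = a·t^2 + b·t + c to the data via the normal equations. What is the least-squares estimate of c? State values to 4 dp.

Compute the Gram sums: Σt^2·t^2 = 1650, Σt^2·t = 298, Σt^2 = 66, Σt·t = 66, Σt = 10, Σ1 = 5.
Moment sums: Σt^2·v = -1176, Σt·v = -218, Σv = -50.
So XᵀX·[a, b, c]ᵀ = Xᵀv: [[1650, 298, 66]; [298, 66, 10]; [66, 10, 5]]·[a, b, c]ᵀ = [-1176, -218, -50]ᵀ.
Row-reducing yields a = -305/608, b = -459/608, c = -71/38.

c = -1.8684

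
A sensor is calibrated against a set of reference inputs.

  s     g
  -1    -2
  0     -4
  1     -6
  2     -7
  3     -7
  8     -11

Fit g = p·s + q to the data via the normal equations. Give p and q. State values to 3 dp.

p = -0.921, q = -4.170

Compute the Gram sums: Σs·s = 79, Σs = 13, Σ1 = 6.
Moment sums: Σs·g = -127, Σg = -37.
Δ = 79·6 − 13² = 305.
p = ((-127)·6 − 13·(-37))/305 = -281/305; q = (79·(-37) − 13·(-127))/305 = -1272/305.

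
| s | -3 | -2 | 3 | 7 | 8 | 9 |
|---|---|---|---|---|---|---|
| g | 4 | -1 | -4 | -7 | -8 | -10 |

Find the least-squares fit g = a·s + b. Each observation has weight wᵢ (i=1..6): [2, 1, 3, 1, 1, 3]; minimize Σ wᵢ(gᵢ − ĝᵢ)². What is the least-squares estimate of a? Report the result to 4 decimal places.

a = -1.0365

The normal system XᵀWX·[a, b]ᵀ = XᵀWg is [[405, 43]; [43, 11]]·[a, b]ᵀ = [-441, -50]ᵀ.
Determinant 405·11 − 43² = 2606.
a = ((-441)·11 − 43·(-50))/2606 = -2701/2606; b = (405·(-50) − 43·(-441))/2606 = -1287/2606.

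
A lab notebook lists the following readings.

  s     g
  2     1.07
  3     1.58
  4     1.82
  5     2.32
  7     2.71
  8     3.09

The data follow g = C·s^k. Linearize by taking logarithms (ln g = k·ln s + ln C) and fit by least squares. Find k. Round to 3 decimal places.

With ln gᵢ as the transformed response and ln sᵢ as the regressor:
Σln s = 8.8128, Σ(ln s)² = 14.3101, Σln g = 4.0906, Σln s·ln g = 7.0200.
Equations: 14.3101·k + 8.8128·ln C = 7.0200;  8.8128·k + 6·ln C = 4.0906.
Δ = 14.3101·6 − (8.8128)² = 8.1947; k = (7.0200·6 − 8.8128·4.0906)/8.1947 = 0.74073, ln C = (14.3101·4.0906 − 8.8128·7.0200)/8.1947 = -0.40622.

k = 0.741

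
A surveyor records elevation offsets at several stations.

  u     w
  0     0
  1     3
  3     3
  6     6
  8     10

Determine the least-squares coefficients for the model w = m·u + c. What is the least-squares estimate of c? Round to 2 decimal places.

Sums needed: Σu·u = 110, Σu = 18, Σ1 = 5.
For Xᵀw: Σu·w = 128, Σw = 22.
Δ = 110·5 − 18² = 226.
m = (128·5 − 18·22)/226 = 122/113; c = (110·22 − 18·128)/226 = 58/113.

c = 0.51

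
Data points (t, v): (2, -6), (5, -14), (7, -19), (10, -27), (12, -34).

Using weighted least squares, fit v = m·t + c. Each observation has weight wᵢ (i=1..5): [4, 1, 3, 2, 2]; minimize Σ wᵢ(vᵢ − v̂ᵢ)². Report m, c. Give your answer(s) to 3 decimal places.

AᵀWA·[m, c]ᵀ = AᵀWv reads: 676·m + 78·c = -1873;  78·m + 12·c = -217.
(Σwᵢ·t·t = 676, Σwᵢ·t = 78, Σwᵢ·1 = 12, Σwᵢ·t·v = -1873, Σwᵢ·v = -217.)
Δ = 676·12 − 78² = 2028.
m = ((-1873)·12 − 78·(-217))/2028 = -925/338; c = (676·(-217) − 78·(-1873))/2028 = -23/78.

m = -2.737, c = -0.295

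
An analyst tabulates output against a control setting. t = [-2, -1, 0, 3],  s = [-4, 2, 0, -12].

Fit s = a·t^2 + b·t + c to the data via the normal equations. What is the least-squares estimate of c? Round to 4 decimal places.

c = 1.1602

Setting ∂/∂a … = 0 gives: 98·a + 18·b + 14·c = -122;  18·a + 14·b + 0·c = -30;  14·a + 0·b + 4·c = -14.
(Σt^2·t^2 = 98, Σt^2·t = 18, Σt^2 = 14, Σt·t = 14, Σt = 0, Σ1 = 4, Σt^2·s = -122, Σt·s = -30, Σs = -14.)
Solving the 3×3 system (Gaussian elimination) gives a = -241/181, b = -78/181, c = 210/181.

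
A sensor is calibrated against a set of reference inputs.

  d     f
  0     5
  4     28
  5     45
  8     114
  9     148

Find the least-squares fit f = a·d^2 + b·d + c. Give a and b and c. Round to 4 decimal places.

a = 1.9931, b = -2.1535, c = 5.0555

Sums needed: Σd^2·d^2 = 11538, Σd^2·d = 1430, Σd^2 = 186, Σd·d = 186, Σd = 26, Σ1 = 5.
And Σd^2·f = 20857, Σd·f = 2581, Σf = 340.
Normal equations: [[11538, 1430, 186]; [1430, 186, 26]; [186, 26, 5]]·[a, b, c]ᵀ = [20857, 2581, 340]ᵀ.
Inverting the 3×3 Gram matrix, [a, b, c]ᵀ = [50951/25564, -55051/25564, 32310/6391]ᵀ.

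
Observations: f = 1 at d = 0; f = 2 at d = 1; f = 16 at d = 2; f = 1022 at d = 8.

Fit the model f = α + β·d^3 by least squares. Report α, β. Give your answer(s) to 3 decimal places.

α = 0.349, β = 1.995

Sums needed: Σ1 = 4, Σd^3 = 521, Σd^3·d^3 = 262209.
Moment sums: Σf = 1041, Σd^3·f = 523394.
Eliminating β: 262209·(row 1) − 521·(row 2) gives 777395·α = 262209·1041 − 521·523394 = 271295, so α = 54259/155479.
Then β = (523394 − 521·(54259/155479))/262209 = 310243/155479.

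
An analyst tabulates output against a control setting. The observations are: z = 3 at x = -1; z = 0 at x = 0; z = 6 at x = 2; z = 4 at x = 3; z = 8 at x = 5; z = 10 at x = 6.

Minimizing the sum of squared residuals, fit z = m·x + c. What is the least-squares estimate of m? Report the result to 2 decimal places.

m = 1.16

The normal equations are: 75·m + 15·c = 121;  15·m + 6·c = 31.
Eliminating c: 6·(row 1) − 15·(row 2) gives 225·m = 6·121 − 15·31 = 261, so m = 29/25.
Then c = (31 − 15·(29/25))/6 = 34/15.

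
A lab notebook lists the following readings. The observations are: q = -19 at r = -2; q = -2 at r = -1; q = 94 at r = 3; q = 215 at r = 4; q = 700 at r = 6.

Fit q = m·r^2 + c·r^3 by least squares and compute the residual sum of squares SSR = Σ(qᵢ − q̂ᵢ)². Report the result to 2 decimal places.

From the data, Σr^2·r^2 = 1650, Σr^2·r^3 = 9010, Σr^3·r^3 = 51546.
For Mᵀq: Σr^2·q = 29408, Σr^3·q = 167652.
MᵀM·[m, c]ᵀ = Mᵀq becomes [[1650, 9010]; [9010, 51546]]·[m, c]ᵀ = [29408, 167652]ᵀ.
Determinant 1650·51546 − 9010² = 3870800.
m = (29408·51546 − 9010·167652)/3870800 = 665031/483850; c = (1650·167652 − 9010·29408)/3870800 = 291493/96770.
Residuals: -96777/241925, -87633/241925, 72533/241925, 54747/241925, -29278/241925; SSR = 108136/241925.

SSR = 0.45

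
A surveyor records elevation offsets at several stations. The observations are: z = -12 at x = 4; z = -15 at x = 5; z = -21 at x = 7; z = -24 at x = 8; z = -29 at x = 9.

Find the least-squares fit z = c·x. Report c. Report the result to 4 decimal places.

MᵀM·[c]ᵀ = Mᵀz reads: 235·c = -723.
(Σx·x = 235, Σx·z = -723.)
Hence c = -723 / 235 ≈ -3.0766.

c = -3.0766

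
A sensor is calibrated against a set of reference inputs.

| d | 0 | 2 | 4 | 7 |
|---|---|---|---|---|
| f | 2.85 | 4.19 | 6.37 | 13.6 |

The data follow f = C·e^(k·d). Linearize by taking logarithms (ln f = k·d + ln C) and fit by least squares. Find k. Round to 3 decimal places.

k = 0.224

With ln fᵢ as the transformed response and dᵢ as the regressor:
Over the data: Σd = 13.0000, Σ(d)² = 69.0000, Σln f = 6.9417, Σd·ln f = 28.5423.
Normal system: [[69.0000, 13.0000]; [13.0000, 4]]·[k, ln C]ᵀ = [28.5423, 6.9417]ᵀ.
Δ = 69.0000·4 − (13.0000)² = 107.0000; k = (28.5423·4 − 13.0000·6.9417)/107.0000 = 0.22362, ln C = (69.0000·6.9417 − 13.0000·28.5423)/107.0000 = 1.00866.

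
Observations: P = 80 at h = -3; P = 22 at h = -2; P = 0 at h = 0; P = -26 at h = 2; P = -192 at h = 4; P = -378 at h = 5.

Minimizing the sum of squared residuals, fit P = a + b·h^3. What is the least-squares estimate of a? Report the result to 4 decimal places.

The normal system MᵀM·[a, b]ᵀ = MᵀP is [[6, 162]; [162, 20578]]·[a, b]ᵀ = [-494, -62082]ᵀ.
Eliminating b: 20578·(row 1) − 162·(row 2) gives 97224·a = 20578·(-494) − 162·(-62082) = -108248, so a = -13531/12153.
Then b = ((-62082) − 162·(-13531/12153))/20578 = -12186/4051.

a = -1.1134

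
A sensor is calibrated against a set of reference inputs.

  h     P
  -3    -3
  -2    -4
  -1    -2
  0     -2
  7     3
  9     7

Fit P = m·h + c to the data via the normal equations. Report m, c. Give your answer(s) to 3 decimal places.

Normal-equation sums: Σh·h = 144, Σh = 10, Σ1 = 6.
Right-hand side: Σh·P = 103, ΣP = -1.
Determinant 144·6 − 10² = 764.
m = (103·6 − 10·(-1))/764 = 157/191; c = (144·(-1) − 10·103)/764 = -587/382.

m = 0.822, c = -1.537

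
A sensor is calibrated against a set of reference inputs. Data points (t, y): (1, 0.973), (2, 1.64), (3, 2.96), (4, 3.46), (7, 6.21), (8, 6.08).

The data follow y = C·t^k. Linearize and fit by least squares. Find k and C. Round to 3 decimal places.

Taking logs, ln y = k·ln t + ln C, so regress ln y on ln t.
Over the data: Σln t = 7.2034, Σ(ln t)² = 11.7199, Σln y = 6.4249, Σln t·ln y = 10.5628.
Normal system: [[11.7199, 7.2034]; [7.2034, 6]]·[k, ln C]ᵀ = [10.5628, 6.4249]ᵀ.
Slope k = (n·Σln t·ln y − Σln t·Σln y)/(n·Σ(ln t)² − (Σln t)²) = (6·10.5628 − 7.2034·6.4249)/18.4301 = 0.92758; ln C = (Σln y − k·Σln t)/n = -0.04280, so C = exp(-0.04280) = 0.95811.

k = 0.928, C = 0.958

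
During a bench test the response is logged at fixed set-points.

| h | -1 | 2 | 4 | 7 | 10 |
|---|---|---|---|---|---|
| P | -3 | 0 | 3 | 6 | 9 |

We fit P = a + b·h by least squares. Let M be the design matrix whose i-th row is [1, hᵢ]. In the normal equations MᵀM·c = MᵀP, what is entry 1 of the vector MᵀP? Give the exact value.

15

Entry 1 ↔ basis 1, so (MᵀP)_{1} = Σᵢ Pᵢ = (1)·(-3) + (1)·(0) + (1)·(3) + (1)·(6) + (1)·(9) = 15.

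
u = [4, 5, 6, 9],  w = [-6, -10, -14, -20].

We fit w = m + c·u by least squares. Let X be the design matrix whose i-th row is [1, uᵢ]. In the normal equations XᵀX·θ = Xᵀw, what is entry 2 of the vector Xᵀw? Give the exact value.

Entry 2 ↔ basis u, so (Xᵀw)_{2} = Σᵢ (u)·wᵢ = (4)·(-6) + (5)·(-10) + (6)·(-14) + (9)·(-20) = -338.

-338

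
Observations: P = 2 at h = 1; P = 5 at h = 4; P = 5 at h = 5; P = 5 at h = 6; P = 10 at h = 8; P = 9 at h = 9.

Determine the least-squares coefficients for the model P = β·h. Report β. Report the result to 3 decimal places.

Normal-equation sums: Σh·h = 223.
For AᵀP: Σh·P = 238.
Normal equations: [[223]]·[β]ᵀ = [238]ᵀ.
Hence β = 238 / 223 ≈ 1.06726.

β = 1.067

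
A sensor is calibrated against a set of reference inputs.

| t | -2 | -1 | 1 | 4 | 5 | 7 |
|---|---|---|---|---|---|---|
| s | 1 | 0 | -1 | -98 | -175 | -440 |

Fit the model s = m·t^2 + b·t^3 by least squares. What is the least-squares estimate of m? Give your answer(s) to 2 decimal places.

With design matrix X, XᵀX = [[3300, 20924]; [20924, 137436]] and Xᵀs = [-27500, -179076]ᵀ.
Eliminating b: 137436·(row 1) − 20924·(row 2) gives 15725024·m = 137436·(-27500) − 20924·(-179076) = -32503776, so m = -1015743/491407.
Then b = ((-179076) − 20924·(-1015743/491407))/137436 = -485650/491407.

m = -2.07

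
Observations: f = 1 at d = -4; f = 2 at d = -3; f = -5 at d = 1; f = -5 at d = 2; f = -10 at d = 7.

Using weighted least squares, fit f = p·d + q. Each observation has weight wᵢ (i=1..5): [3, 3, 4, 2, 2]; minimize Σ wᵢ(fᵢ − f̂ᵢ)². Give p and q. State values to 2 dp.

p = -1.12, q = -2.85

Setting ∂/∂p … = 0 gives: 185·p + 1·q = -210;  1·p + 14·q = -41.
(Σwᵢ·d·d = 185, Σwᵢ·d = 1, Σwᵢ·1 = 14, Σwᵢ·d·f = -210, Σwᵢ·f = -41.)
Δ = 185·14 − 1² = 2589.
p = ((-210)·14 − 1·(-41))/2589 = -2899/2589; q = (185·(-41) − 1·(-210))/2589 = -7375/2589.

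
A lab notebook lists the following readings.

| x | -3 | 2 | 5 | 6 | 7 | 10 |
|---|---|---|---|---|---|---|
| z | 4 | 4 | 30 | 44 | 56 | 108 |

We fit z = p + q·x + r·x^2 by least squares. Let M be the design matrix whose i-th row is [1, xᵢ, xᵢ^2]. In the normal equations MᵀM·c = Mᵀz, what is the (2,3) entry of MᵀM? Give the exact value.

1665

Row 2 ↔ basis x, column 3 ↔ basis x^2, so (MᵀM)_{2,3} = Σᵢ (x)·(x^2) = (-3)·(9) + (2)·(4) + (5)·(25) + (6)·(36) + (7)·(49) + (10)·(100) = 1665.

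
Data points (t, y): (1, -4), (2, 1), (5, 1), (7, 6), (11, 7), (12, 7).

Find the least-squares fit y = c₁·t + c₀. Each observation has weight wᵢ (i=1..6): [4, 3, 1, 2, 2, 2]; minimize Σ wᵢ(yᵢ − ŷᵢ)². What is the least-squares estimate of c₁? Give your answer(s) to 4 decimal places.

With design matrix M, MᵀWM = [[669, 75]; [75, 14]] and MᵀWy = [401, 28]ᵀ.
Δ = 669·14 − 75² = 3741.
c₁ = (401·14 − 75·28)/3741 = 3514/3741; c₀ = (669·28 − 75·401)/3741 = -3781/1247.

c₁ = 0.9393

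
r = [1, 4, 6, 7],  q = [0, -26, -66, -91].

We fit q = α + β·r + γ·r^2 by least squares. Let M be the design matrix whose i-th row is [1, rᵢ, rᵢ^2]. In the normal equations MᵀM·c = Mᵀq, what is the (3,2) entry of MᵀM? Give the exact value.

624

Row 3 ↔ basis r^2, column 2 ↔ basis r, so (MᵀM)_{3,2} = Σᵢ (r^2)·(r) = (1)·(1) + (16)·(4) + (36)·(6) + (49)·(7) = 624.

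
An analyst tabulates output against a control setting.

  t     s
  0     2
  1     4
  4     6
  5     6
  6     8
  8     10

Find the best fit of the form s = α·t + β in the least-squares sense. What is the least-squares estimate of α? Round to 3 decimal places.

α = 0.913

Setting ∂/∂α … = 0 gives: 142·α + 24·β = 186;  24·α + 6·β = 36.
Determinant 142·6 − 24² = 276.
α = (186·6 − 24·36)/276 = 21/23; β = (142·36 − 24·186)/276 = 54/23.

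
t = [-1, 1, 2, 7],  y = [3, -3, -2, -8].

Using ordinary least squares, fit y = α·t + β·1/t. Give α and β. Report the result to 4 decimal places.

Entries of XᵀX: Σt·t = 55, Σt·1/t = 4, Σ1/t·1/t = 445/196.
Moment sums: Σt·y = -66, Σ1/t·y = -57/7.
Δ = 55·(445/196) − 4² = 21339/196.
α = ((-66)·(445/196) − 4·(-57/7))/(21339/196) = -2554/2371; β = (55·(-57/7) − 4·(-66))/(21339/196) = -4004/2371.

α = -1.0772, β = -1.6887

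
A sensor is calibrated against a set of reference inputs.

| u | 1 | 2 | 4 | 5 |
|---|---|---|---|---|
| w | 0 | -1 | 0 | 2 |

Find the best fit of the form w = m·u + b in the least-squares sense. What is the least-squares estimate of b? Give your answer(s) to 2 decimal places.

Setting ∂/∂m … = 0 gives: 46·m + 12·b = 8;  12·m + 4·b = 1.
(Σu·u = 46, Σu = 12, Σ1 = 4, Σu·w = 8, Σw = 1.)
Eliminating b: 4·(row 1) − 12·(row 2) gives 40·m = 4·8 − 12·1 = 20, so m = 1/2.
Then b = (1 − 12·(1/2))/4 = -5/4.

b = -1.25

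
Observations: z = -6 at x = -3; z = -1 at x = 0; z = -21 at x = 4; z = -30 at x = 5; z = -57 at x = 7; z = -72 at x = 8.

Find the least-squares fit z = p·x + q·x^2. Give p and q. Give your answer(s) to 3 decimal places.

Compute the Gram sums: Σx·x = 163, Σx·x^2 = 1017, Σx^2·x^2 = 7459.
And Σx·z = -1191, Σx^2·z = -8541.
MᵀM·[p, q]ᵀ = Mᵀz becomes [[163, 1017]; [1017, 7459]]·[p, q]ᵀ = [-1191, -8541]ᵀ.
Determinant 163·7459 − 1017² = 181528.
p = ((-1191)·7459 − 1017·(-8541))/181528 = -24684/22691; q = (163·(-8541) − 1017·(-1191))/181528 = -22617/22691.

p = -1.088, q = -0.997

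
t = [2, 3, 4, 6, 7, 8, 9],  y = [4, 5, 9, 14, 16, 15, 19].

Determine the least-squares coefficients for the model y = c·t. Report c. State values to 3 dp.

c = 2.108

Forming MᵀM = [[259]] and Mᵀy = [546]ᵀ gives MᵀM·[c]ᵀ = Mᵀy.
c = 546/259 = 2.10811.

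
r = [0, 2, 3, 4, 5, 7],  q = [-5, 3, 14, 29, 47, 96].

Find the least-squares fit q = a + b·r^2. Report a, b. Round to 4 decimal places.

Normal-equation sums: Σ1 = 6, Σr^2 = 103, Σr^2·r^2 = 3379.
For Mᵀq: Σq = 184, Σr^2·q = 6481.
So MᵀM·[a, b]ᵀ = Mᵀq: [[6, 103]; [103, 3379]]·[a, b]ᵀ = [184, 6481]ᵀ.
Δ = 6·3379 − 103² = 9665.
a = (184·3379 − 103·6481)/9665 = -45807/9665; b = (6·6481 − 103·184)/9665 = 19934/9665.

a = -4.7395, b = 2.0625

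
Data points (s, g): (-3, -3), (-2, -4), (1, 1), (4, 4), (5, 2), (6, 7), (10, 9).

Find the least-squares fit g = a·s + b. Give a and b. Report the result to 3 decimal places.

Sums needed: Σs·s = 191, Σs = 21, Σ1 = 7.
Moment sums: Σs·g = 176, Σg = 16.
MᵀM·[a, b]ᵀ = Mᵀg becomes [[191, 21]; [21, 7]]·[a, b]ᵀ = [176, 16]ᵀ.
Δ = 191·7 − 21² = 896.
a = (176·7 − 21·16)/896 = 1; b = (191·16 − 21·176)/896 = -5/7.

a = 1.000, b = -0.714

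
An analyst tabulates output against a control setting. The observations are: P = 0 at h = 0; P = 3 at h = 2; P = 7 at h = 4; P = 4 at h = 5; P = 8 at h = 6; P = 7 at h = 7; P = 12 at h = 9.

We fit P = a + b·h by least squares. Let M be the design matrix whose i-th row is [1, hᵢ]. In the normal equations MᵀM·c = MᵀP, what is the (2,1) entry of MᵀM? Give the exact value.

33

Row 2 ↔ basis h, column 1 ↔ basis 1, so (MᵀM)_{2,1} = Σᵢ h = (0)·(1) + (2)·(1) + (4)·(1) + (5)·(1) + (6)·(1) + (7)·(1) + (9)·(1) = 33.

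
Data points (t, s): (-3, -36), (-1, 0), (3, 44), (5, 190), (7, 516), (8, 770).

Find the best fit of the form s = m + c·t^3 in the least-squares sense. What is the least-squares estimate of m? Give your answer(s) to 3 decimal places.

Sums needed: Σ1 = 6, Σt^3 = 979, Σt^3·t^3 = 396877.
And Σs = 1484, Σt^3·s = 597138.
XᵀX·[m, c]ᵀ = Xᵀs becomes [[6, 979]; [979, 396877]]·[m, c]ᵀ = [1484, 597138]ᵀ.
Determinant 6·396877 − 979² = 1422821.
m = (1484·396877 − 979·597138)/1422821 = 4367366/1422821; c = (6·597138 − 979·1484)/1422821 = 2129992/1422821.

m = 3.070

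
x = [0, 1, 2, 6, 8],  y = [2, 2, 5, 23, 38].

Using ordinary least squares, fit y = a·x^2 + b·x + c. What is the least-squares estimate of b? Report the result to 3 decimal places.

b = 0.513

From the data, Σx^2·x^2 = 5409, Σx^2·x = 737, Σx^2 = 105, Σx·x = 105, Σx = 17, Σ1 = 5.
Moment sums: Σx^2·y = 3282, Σx·y = 454, Σy = 70.
MᵀM·[a, b, c]ᵀ = Mᵀy becomes [[5409, 737, 105]; [737, 105, 17]; [105, 17, 5]]·[a, b, c]ᵀ = [3282, 454, 70]ᵀ.
Row-reducing yields a = 1077/2134, b = 1095/2134, c = 1768/1067.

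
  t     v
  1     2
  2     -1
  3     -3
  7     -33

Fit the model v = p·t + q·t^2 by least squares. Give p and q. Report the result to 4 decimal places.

p = 1.7450, q = -0.9233

Forming AᵀA = [[63, 379]; [379, 2499]] and Aᵀv = [-240, -1646]ᵀ gives AᵀA·[p, q]ᵀ = Aᵀv.
Δ = 63·2499 − 379² = 13796.
p = ((-240)·2499 − 379·(-1646))/13796 = 12037/6898; q = (63·(-1646) − 379·(-240))/13796 = -6369/6898.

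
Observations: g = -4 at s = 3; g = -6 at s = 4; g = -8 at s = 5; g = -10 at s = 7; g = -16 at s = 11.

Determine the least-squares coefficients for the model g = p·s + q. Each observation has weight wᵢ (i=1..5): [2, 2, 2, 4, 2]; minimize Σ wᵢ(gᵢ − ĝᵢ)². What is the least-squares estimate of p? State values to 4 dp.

p = -1.4449

The normal equations are: 538·p + 74·q = -784;  74·p + 12·q = -108.
(Σwᵢ·s·s = 538, Σwᵢ·s = 74, Σwᵢ·1 = 12, Σwᵢ·s·g = -784, Σwᵢ·g = -108.)
Eliminating q: 12·(row 1) − 74·(row 2) gives 980·p = 12·(-784) − 74·(-108) = -1416, so p = -354/245.
Then q = ((-108) − 74·(-354/245))/12 = -22/245.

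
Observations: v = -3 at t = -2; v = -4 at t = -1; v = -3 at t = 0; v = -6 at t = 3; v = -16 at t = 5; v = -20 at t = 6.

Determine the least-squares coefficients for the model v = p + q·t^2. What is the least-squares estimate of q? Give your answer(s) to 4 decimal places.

The normal equations are: 6·p + 75·q = -52;  75·p + 2019·q = -1190.
(Σ1 = 6, Σt^2 = 75, Σt^2·t^2 = 2019, Σv = -52, Σt^2·v = -1190.)
Determinant 6·2019 − 75² = 6489.
p = ((-52)·2019 − 75·(-1190))/6489 = -5246/2163; q = (6·(-1190) − 75·(-52))/6489 = -360/721.

q = -0.4993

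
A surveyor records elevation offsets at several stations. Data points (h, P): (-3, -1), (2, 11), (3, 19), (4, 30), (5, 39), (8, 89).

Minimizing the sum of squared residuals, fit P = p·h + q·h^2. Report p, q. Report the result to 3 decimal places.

Normal-equation sums: Σh·h = 127, Σh·h^2 = 709, Σh^2·h^2 = 5155.
And Σh·P = 1109, Σh^2·P = 7357.
Normal equations: [[127, 709]; [709, 5155]]·[p, q]ᵀ = [1109, 7357]ᵀ.
Δ = 127·5155 − 709² = 152004.
p = (1109·5155 − 709·7357)/152004 = 250391/76002; q = (127·7357 − 709·1109)/152004 = 74029/76002.

p = 3.295, q = 0.974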